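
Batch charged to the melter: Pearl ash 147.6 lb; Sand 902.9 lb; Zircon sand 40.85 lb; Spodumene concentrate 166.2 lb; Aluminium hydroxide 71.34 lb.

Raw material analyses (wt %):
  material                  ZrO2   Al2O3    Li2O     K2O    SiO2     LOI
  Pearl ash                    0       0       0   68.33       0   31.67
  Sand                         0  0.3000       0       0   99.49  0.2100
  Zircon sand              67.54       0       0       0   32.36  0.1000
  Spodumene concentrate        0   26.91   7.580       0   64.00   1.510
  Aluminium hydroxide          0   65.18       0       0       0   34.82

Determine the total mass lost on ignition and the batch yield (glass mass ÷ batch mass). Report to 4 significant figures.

LOI loss = 76.03 lb; glass = 1253 lb; yield = 94.28%

Full float precision is kept throughout. Values along the way appear rounded off to 4 significant figures in the working; a single rounding produces each reported figure. Derived quantities (totals, yield, net glass mass, LOI, the five compositions) are rebuilt using the weight values for 1253 lb of glass in exact precision as written in question or answer.
Each material's LOI contribution:
  Pearl ash: 147.6 × 0.3167 = 46.74 lb
  Sand: 902.9 × 0.002100 = 1.896 lb
  Zircon sand: 40.85 × 0.001000 = 0.04085 lb
  Spodumene concentrate: 166.2 × 0.01510 = 2.510 lb
  Aluminium hydroxide: 71.34 × 0.3482 = 24.84 lb
Total LOI = 76.03 lb
Glass = batch − LOI = 1329 − 76.03 = 1253 lb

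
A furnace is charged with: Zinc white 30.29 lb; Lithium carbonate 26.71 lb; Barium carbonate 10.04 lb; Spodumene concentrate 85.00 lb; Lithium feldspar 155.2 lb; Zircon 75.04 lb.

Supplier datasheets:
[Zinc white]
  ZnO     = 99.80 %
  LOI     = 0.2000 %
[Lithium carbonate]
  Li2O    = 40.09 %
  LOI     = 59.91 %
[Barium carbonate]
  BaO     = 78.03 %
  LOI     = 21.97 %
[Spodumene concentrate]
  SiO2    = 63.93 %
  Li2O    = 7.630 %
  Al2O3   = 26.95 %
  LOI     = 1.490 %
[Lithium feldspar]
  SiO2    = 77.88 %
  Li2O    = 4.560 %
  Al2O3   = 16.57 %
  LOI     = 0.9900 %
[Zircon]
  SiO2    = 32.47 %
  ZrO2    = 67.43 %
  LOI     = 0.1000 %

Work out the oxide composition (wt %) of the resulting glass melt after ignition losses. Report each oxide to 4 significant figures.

The whole derivation keeps exact precision from start to finish; the intermediate values are printed with 4-significant-figure rounding in the printout. Every reported number is rounded a single time — derived quantities (glass mass, the six compositions, totals, the yield, LOI) are rebuilt at full precision using the weight values per 361.1 lb of glass, exactly as shown in either problem or answer.
Delivered oxide masses:
  SiO2: 85.00·0.6393 + 155.2·0.7788 + 75.04·0.3247 = 199.6 lb
  Li2O: 26.71·0.4009 + 85.00·0.07630 + 155.2·0.04560 = 24.27 lb
  BaO: 10.04·0.7803 = 7.834 lb
  ZnO: 30.29·0.9980 = 30.23 lb
  Al2O3: 85.00·0.2695 + 155.2·0.1657 = 48.62 lb
  ZrO2: 75.04·0.6743 = 50.60 lb
LOI: 30.29·0.002000 + 26.71·0.5991 + 10.04·0.2197 + 85.00·0.01490 + 155.2·0.009900 + 75.04·0.001000 = 21.15 lb
Glass mass = batch − LOI = 382.3 − 21.15 = 361.1 lb (consistent with Σ oxide mass)
each oxide over glass, ×100, is wt %

Glass mass = 361.1 lb (batch 382.3 − LOI 21.15).
Composition: SiO2 55.26%, Li2O 6.721%, BaO 2.169%, ZnO 8.371%, Al2O3 13.46%, ZrO2 14.01%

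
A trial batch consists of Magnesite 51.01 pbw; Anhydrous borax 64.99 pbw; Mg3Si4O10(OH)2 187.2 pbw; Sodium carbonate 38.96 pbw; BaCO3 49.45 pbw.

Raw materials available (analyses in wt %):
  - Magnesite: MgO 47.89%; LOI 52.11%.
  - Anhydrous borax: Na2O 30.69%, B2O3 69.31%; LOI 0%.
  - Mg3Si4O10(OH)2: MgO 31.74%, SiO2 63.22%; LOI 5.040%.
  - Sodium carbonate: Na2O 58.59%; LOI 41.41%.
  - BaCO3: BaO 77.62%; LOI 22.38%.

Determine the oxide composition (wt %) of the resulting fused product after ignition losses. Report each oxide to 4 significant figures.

Glass mass = 328.4 pbw (batch 391.6 − LOI 63.22).
Composition: Na2O 13.02%, B2O3 13.72%, BaO 11.69%, MgO 25.53%, SiO2 36.04%

Values along the way appear with 4-significant-digit rounding in the working — the whole derivation runs at exact precision from start to finish; every reported value includes exactly one rounding. The derived quantities are carried using the weight values at 328.4 pbw of glass in exact precision (the five compositions, the totals, the yield, LOI, glass mass), as given in either problem or answer.
What the batch supplies per oxide:
  Na2O: 64.99·0.3069 + 38.96·0.5859 = 42.77 pbw
  B2O3: 64.99·0.6931 = 45.04 pbw
  BaO: 49.45·0.7762 = 38.38 pbw
  MgO: 51.01·0.4789 + 187.2·0.3174 = 83.85 pbw
  SiO2: 187.2·0.6322 = 118.3 pbw
LOI: 51.01·0.5211 + 187.2·0.05040 + 38.96·0.4141 + 49.45·0.2238 = 63.22 pbw
Net of LOI, the glass mass = 391.6 − 63.22 = 328.4 pbw (matching Σ of the oxides)
wt %: oxide over glass, times 100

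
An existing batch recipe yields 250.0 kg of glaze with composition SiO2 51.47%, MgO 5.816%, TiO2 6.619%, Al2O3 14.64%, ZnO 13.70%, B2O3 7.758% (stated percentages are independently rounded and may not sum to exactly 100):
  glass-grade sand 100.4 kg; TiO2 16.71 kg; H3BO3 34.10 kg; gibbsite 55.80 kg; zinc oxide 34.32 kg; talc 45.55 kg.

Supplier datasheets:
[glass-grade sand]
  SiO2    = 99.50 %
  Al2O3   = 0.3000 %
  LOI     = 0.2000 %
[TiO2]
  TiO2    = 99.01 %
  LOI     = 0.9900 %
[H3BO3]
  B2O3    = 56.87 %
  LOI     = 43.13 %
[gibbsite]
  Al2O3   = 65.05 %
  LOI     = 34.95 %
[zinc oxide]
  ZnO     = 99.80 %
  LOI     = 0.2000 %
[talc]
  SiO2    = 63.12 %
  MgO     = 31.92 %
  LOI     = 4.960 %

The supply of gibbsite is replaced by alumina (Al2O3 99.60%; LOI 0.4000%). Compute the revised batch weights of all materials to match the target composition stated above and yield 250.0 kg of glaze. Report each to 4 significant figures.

Revised batch per 250.0 kg glaze:
  glass-grade sand: 100.4 kg
  TiO2: 16.71 kg
  H3BO3: 34.10 kg
  alumina: 36.44 kg
  zinc oxide: 34.32 kg
  talc: 45.55 kg
Total batch = 267.5 kg; LOI loss = 17.55 kg

The working math runs at exact precision in every operation; working values are shown rounded off to 4 significant digits on the page. Each reported number sees exactly one rounding. All derived quantities are re-derived using the weight values on 250.0 kg of glass at full precision (the totals, glass mass, the yield, LOI, the six compositions) as quoted within either problem or answer.
Target oxide masses per 250.0 kg glaze:
  SiO2: 51.47% × 250.0 = 128.7 kg
  MgO: 5.816% × 250.0 = 14.54 kg
  TiO2: 6.619% × 250.0 = 16.55 kg
  Al2O3: 14.64% × 250.0 = 36.60 kg
  ZnO: 13.70% × 250.0 = 34.25 kg
  B2O3: 7.758% × 250.0 = 19.40 kg
A balance pass over the oxides, applying the batch weights above, relative to the basis at hand (sum by sum, the targets are met given rounding of the digits):
  SiO2: 100.4·0.9950 + 45.55·0.6312 = 128.6 kg (target 128.7 kg)
  MgO: 45.55·0.3192 = 14.54 kg (target 14.54 kg)
  TiO2: 16.71·0.9901 = 16.54 kg (target 16.55 kg)
  Al2O3: 100.4·0.003000 + 36.44·0.9960 = 36.60 kg (target 36.60 kg)
  ZnO: 34.32·0.9980 = 34.25 kg (target 34.25 kg)
  B2O3: 34.10·0.5687 = 19.39 kg (target 19.40 kg)
Consistency of the glass mass: Σ batch − LOI loss = 250.0 kg (per-oxide target masses sum to 250.0 kg; basis as stated: 250.0 kg — a pure rounding effect).
Adding the batch up: Σ batch = 267.5 kg; loss to ignition Σ batch·LOI = 17.55 kg; yield: glass divided by total = 93.44%.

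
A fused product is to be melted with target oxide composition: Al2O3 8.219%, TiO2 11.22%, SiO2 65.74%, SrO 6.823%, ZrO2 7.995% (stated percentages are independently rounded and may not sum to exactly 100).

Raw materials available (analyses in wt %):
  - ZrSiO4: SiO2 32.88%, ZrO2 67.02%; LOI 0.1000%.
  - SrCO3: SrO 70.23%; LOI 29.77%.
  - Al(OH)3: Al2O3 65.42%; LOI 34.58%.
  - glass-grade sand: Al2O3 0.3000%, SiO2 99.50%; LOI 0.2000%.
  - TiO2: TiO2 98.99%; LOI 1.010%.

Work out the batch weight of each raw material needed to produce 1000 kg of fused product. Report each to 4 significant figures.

Batch per 1000 kg fused product:
  ZrSiO4: 119.3 kg
  SrCO3: 97.15 kg
  Al(OH)3: 122.8 kg
  glass-grade sand: 621.3 kg
  TiO2: 113.3 kg
Total batch = 1074 kg; LOI loss = 73.89 kg; yield = 93.12%

All arithmetic runs at full float precision from start to finish. In-progress results are displayed, with 4-significant-figure rounding, between the steps — each reported result receives exactly one rounding. All derived quantities are re-derived in exact precision (yield, LOI, totals, the five compositions, glass mass) from the weighed amounts for 1000 kg of glass as they appear in the question or the answer.
The oxide mass targets at 1000 kg fused product:
  Al2O3: 8.219% × 1000 = 82.19 kg
  TiO2: 11.22% × 1000 = 112.2 kg
  SiO2: 65.74% × 1000 = 657.4 kg
  SrO: 6.823% × 1000 = 68.23 kg
  ZrO2: 7.995% × 1000 = 79.95 kg
Oxide-by-oxide audit applying the batch weights above, per the basis as stated (summed amounts equal target values given rounding of the digits):
  Al2O3: 122.8·0.6542 + 621.3·0.003000 = 82.20 kg (target 82.19 kg)
  TiO2: 113.3·0.9899 = 112.2 kg (target 112.2 kg)
  SiO2: 119.3·0.3288 + 621.3·0.9950 = 657.4 kg (target 657.4 kg)
  SrO: 97.15·0.7023 = 68.23 kg (target 68.23 kg)
  ZrO2: 119.3·0.6702 = 79.95 kg (target 79.95 kg)
Glass mass check: total batch − LOI = 1000 kg (targets for the oxides total 1000 kg; the stated basis being 1000 kg — differing by rounding only).
Adding the batch up: Σ batch = 1074 kg; ignition loss, Σ(batch × LOI) = 73.89 kg; as yield: glass ÷ batch → 93.12%.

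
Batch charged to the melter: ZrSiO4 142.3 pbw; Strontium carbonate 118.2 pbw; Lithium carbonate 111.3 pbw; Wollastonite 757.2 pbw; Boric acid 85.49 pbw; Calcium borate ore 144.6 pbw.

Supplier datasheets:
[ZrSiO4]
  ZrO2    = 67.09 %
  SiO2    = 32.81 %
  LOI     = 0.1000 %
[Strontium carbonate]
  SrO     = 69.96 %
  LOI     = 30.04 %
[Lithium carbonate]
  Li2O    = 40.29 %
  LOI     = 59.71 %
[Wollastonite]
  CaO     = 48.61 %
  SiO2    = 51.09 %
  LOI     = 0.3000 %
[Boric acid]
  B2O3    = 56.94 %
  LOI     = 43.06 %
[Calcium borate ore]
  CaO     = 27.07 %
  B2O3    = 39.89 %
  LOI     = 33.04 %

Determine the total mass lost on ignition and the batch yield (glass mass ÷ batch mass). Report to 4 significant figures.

Each numeric step maintains full float precision through the solve. In-progress results are shown, with 4-significant-figure rounding, alongside each step — every reported value is rounded just once. Derived quantities are recomputed using the weight values for 1170 pbw of glass at full precision (net glass mass, the totals, the six compositions, ignition loss, yield), as given in the problem or the answer.
Per-material ignition loss:
  ZrSiO4: 142.3 × 0.001000 = 0.1423 pbw
  Strontium carbonate: 118.2 × 0.3004 = 35.51 pbw
  Lithium carbonate: 111.3 × 0.5971 = 66.46 pbw
  Wollastonite: 757.2 × 0.003000 = 2.272 pbw
  Boric acid: 85.49 × 0.4306 = 36.81 pbw
  Calcium borate ore: 144.6 × 0.3304 = 47.78 pbw
Total LOI = 189.0 pbw
Glass = batch − LOI = 1359 − 189.0 = 1170 pbw

LOI loss = 189.0 pbw; glass = 1170 pbw; yield = 86.10%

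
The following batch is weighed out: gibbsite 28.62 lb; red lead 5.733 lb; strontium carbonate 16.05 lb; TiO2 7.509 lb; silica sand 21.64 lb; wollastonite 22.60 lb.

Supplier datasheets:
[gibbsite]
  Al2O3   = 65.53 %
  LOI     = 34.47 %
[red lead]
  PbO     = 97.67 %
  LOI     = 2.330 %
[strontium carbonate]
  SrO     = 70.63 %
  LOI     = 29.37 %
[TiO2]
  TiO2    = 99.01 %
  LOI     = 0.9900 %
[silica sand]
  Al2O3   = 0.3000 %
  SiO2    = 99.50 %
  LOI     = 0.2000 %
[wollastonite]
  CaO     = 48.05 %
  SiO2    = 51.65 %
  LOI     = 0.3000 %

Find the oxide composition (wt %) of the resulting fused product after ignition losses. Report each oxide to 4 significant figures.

All arithmetic holds full float precision end to end; mid-chain values appear rounded to four significant digits between the steps. A single rounding completes each reported figure — all derived quantities (the six compositions, totals, the yield, glass mass, ignition loss) are recomputed in full precision from the weighed amounts on 87.25 lb of glass, as set out in the question or the answer.
What the batch supplies per oxide:
  PbO: 5.733·0.9767 = 5.599 lb
  SrO: 16.05·0.7063 = 11.34 lb
  CaO: 22.60·0.4805 = 10.86 lb
  TiO2: 7.509·0.9901 = 7.435 lb
  Al2O3: 28.62·0.6553 + 21.64·0.003000 = 18.82 lb
  SiO2: 21.64·0.9950 + 22.60·0.5165 = 33.20 lb
LOI: 28.62·0.3447 + 5.733·0.02330 + 16.05·0.2937 + 7.509·0.009900 + 21.64·0.002000 + 22.60·0.003000 = 14.90 lb
The glass mass, total less LOI, = 102.2 − 14.90 = 87.25 lb (matching Σ of the oxides)
wt % = 100 × oxide mass / glass mass

Glass mass = 87.25 lb (batch 102.2 − LOI 14.90).
Composition: PbO 6.417%, SrO 12.99%, CaO 12.45%, TiO2 8.521%, Al2O3 21.57%, SiO2 38.06%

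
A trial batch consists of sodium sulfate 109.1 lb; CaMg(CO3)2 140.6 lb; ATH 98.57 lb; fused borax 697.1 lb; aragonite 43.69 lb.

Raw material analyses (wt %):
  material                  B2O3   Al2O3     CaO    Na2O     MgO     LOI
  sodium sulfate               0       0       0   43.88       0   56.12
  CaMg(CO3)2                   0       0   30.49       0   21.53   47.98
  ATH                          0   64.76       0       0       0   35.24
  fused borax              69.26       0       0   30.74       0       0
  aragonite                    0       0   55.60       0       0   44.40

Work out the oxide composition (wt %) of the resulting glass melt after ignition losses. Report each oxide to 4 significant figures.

Values along the way are printed, rounded to four significant figures, across the worked steps; every computation runs at full precision throughout — each reported result takes a single rounding. The derived quantities, including five oxide percentages, the yield, totals, ignition loss, glass mass, are recomputed using the weight values for 906.2 lb of glass in exact precision, as they appear in either problem or answer.
Mass of each oxide from the mix:
  B2O3: 697.1·0.6926 = 482.8 lb
  Al2O3: 98.57·0.6476 = 63.83 lb
  CaO: 140.6·0.3049 + 43.69·0.5560 = 67.16 lb
  Na2O: 109.1·0.4388 + 697.1·0.3074 = 262.2 lb
  MgO: 140.6·0.2153 = 30.27 lb
LOI: 109.1·0.5612 + 140.6·0.4798 + 98.57·0.3524 + 43.69·0.4440 = 182.8 lb
Resulting glass, batch − LOI: 1089 − 182.8 = 906.2 lb (the oxide masses sum to this)
each wt % is 100 × oxide ÷ glass

Glass mass = 906.2 lb (batch 1089 − LOI 182.8).
Composition: B2O3 53.28%, Al2O3 7.044%, CaO 7.411%, Na2O 28.93%, MgO 3.340%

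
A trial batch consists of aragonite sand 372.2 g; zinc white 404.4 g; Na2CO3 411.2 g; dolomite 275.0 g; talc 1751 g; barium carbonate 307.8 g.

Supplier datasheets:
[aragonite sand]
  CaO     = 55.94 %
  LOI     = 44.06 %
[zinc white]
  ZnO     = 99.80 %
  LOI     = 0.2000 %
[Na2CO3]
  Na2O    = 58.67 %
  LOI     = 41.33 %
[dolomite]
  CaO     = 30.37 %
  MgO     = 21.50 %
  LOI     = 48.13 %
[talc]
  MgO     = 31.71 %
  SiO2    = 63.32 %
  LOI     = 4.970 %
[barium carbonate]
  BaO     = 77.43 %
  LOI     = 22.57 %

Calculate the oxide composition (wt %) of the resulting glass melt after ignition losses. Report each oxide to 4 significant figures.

Mid-chain values are displayed (rounded to four significant digits) across the worked steps — exact precision is carried in all steps; each reported figure undergoes a single rounding; the derived quantities (totals, the six compositions, net glass mass, LOI, the yield) are carried starting from the weights on 2898 g of glass at exact precision, as quoted within the problem or the answer.
Per-oxide mass from batch:
  CaO: 372.2·0.5594 + 275.0·0.3037 = 291.7 g
  MgO: 275.0·0.2150 + 1751·0.3171 = 614.4 g
  ZnO: 404.4·0.9980 = 403.6 g
  BaO: 307.8·0.7743 = 238.3 g
  SiO2: 1751·0.6332 = 1109 g
  Na2O: 411.2·0.5867 = 241.3 g
LOI: 372.2·0.4406 + 404.4·0.002000 + 411.2·0.4133 + 275.0·0.4813 + 1751·0.04970 + 307.8·0.2257 = 623.6 g
Glass mass = batch − LOI = 3522 − 623.6 = 2898 g (equal to the oxide-mass sum)
each wt % is 100 × oxide ÷ glass

Glass mass = 2898 g (batch 3522 − LOI 623.6).
Composition: CaO 10.07%, MgO 21.20%, ZnO 13.93%, BaO 8.224%, SiO2 38.26%, Na2O 8.325%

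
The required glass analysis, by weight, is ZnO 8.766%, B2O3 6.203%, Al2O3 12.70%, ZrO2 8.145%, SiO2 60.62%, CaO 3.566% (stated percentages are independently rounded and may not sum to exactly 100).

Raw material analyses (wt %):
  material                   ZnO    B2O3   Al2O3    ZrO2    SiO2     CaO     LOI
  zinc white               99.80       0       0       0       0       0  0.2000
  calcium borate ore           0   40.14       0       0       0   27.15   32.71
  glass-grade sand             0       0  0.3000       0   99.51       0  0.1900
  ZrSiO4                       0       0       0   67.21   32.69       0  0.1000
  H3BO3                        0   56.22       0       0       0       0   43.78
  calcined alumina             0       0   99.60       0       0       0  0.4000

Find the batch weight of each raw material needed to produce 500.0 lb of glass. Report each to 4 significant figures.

In-progress results appear, rounded to 4 significant digits, alongside each step; all internal work runs at exact precision from first step to last — exactly one rounding goes into each reported number; all derived quantities, including LOI, net glass mass, totals, six oxide percentages, the yield, are recomputed from the weighed amounts at 500.0 lb of glass in full precision as they appear in question or answer.
The oxide mass targets at 500.0 lb glass:
  ZnO: 8.766% × 500.0 = 43.83 lb
  B2O3: 6.203% × 500.0 = 31.02 lb
  Al2O3: 12.70% × 500.0 = 63.50 lb
  ZrO2: 8.145% × 500.0 = 40.72 lb
  SiO2: 60.62% × 500.0 = 303.1 lb
  CaO: 3.566% × 500.0 = 17.83 lb
Mass-balance tally per oxide on the weights just shown, against the basis in use (summed amounts equal target values modulo rounding of the values):
  ZnO: 43.92·0.9980 = 43.83 lb (target 43.83 lb)
  B2O3: 65.67·0.4014 + 8.279·0.5622 = 31.01 lb (target 31.02 lb)
  Al2O3: 284.7·0.003000 + 62.90·0.9960 = 63.50 lb (target 63.50 lb)
  ZrO2: 60.59·0.6721 = 40.72 lb (target 40.72 lb)
  SiO2: 284.7·0.9951 + 60.59·0.3269 = 303.1 lb (target 303.1 lb)
  CaO: 65.67·0.2715 = 17.83 lb (target 17.83 lb)
The glass-mass cross-check: batch Σ − ignition loss = 500.0 lb (summing oxide targets gives 500.0 lb; against the stated basis, 500.0 lb — differing by rounding only).
Summing the batch: Σ batch = 526.1 lb; loss to ignition Σ batch·LOI = 26.05 lb; the yield ratio, glass ÷ batch: 95.05%.

Batch per 500.0 lb glass:
  zinc white: 43.92 lb
  calcium borate ore: 65.67 lb
  glass-grade sand: 284.7 lb
  ZrSiO4: 60.59 lb
  H3BO3: 8.279 lb
  calcined alumina: 62.90 lb
Total batch = 526.1 lb; LOI loss = 26.05 lb; yield = 95.05%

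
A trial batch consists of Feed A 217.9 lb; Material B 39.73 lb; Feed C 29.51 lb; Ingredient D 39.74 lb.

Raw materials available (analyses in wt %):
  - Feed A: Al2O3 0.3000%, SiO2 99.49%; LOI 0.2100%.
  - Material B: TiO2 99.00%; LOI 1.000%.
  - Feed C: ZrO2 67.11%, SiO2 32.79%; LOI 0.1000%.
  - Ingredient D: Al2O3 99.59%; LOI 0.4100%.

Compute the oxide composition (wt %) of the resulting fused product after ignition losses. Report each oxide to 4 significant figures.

The working math carries full precision at each step; working values are printed, rounded to 4 significant figures, when written out. Every reported result carries a single rounding — the derived quantities are re-derived at full precision (the yield, the totals, net glass mass, LOI, the four compositions) using the weight values on 325.8 lb of glass as set out in either problem or answer.
Oxide masses out of the charge:
  Al2O3: 217.9·0.003000 + 39.74·0.9959 = 40.23 lb
  ZrO2: 29.51·0.6711 = 19.80 lb
  SiO2: 217.9·0.9949 + 29.51·0.3279 = 226.5 lb
  TiO2: 39.73·0.9900 = 39.33 lb
LOI: 217.9·0.002100 + 39.73·0.01000 + 29.51·0.001000 + 39.74·0.004100 = 1.047 lb
batch − LOI leaves glass = 326.9 − 1.047 = 325.8 lb (consistent with Σ oxide mass)
each oxide over glass, ×100, is wt %

Glass mass = 325.8 lb (batch 326.9 − LOI 1.047).
Composition: Al2O3 12.35%, ZrO2 6.078%, SiO2 69.50%, TiO2 12.07%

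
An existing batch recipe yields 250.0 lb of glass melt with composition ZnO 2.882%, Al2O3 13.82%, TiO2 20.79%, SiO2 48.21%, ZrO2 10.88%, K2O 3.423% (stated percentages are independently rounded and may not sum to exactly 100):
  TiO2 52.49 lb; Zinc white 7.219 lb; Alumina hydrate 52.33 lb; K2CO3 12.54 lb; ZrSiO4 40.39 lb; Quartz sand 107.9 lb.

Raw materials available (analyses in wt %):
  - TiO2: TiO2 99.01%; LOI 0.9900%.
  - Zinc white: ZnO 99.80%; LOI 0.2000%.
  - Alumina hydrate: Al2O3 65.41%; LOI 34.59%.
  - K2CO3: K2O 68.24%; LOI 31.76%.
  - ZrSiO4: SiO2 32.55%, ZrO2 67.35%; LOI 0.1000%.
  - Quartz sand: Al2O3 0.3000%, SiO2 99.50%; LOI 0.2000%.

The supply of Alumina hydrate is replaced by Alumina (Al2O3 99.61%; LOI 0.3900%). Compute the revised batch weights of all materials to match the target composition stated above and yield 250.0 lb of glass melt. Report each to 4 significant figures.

In-progress results appear, rounded to 4 significant figures, when written out; each numeric step holds full precision in all steps — each reported number receives exactly one rounding — all derived quantities (glass mass, yield, totals, six oxide percentages, ignition loss) are computed at exact precision from the batch weights per 250.0 lb of glass exactly as shown in the problem or answer text.
Target oxide masses per 250.0 lb glass melt:
  ZnO: 2.882% × 250.0 = 7.205 lb
  Al2O3: 13.82% × 250.0 = 34.55 lb
  TiO2: 20.79% × 250.0 = 51.98 lb
  SiO2: 48.21% × 250.0 = 120.5 lb
  ZrO2: 10.88% × 250.0 = 27.20 lb
  K2O: 3.423% × 250.0 = 8.558 lb
Verifying the oxide balance applying the batch weights above, on the stated basis (target by target, the sums agree given rounding of the digits):
  ZnO: 7.219·0.9980 = 7.205 lb (target 7.205 lb)
  Al2O3: 34.36·0.9961 + 107.9·0.003000 = 34.55 lb (target 34.55 lb)
  TiO2: 52.49·0.9901 = 51.97 lb (target 51.98 lb)
  SiO2: 40.39·0.3255 + 107.9·0.9950 = 120.5 lb (target 120.5 lb)
  ZrO2: 40.39·0.6735 = 27.20 lb (target 27.20 lb)
  K2O: 12.54·0.6824 = 8.557 lb (target 8.558 lb)
The glass-mass cross-check: total batch − LOI = 250.0 lb (summing oxide targets gives 250.0 lb; basis as stated: 250.0 lb — differing by rounding only).
Whole-batch sum: Σ batch = 254.9 lb; loss to ignition Σ batch·LOI = 4.907 lb; yield: glass divided by total = 98.07%.

Revised batch per 250.0 lb glass melt:
  TiO2: 52.49 lb
  Zinc white: 7.219 lb
  Alumina: 34.36 lb
  K2CO3: 12.54 lb
  ZrSiO4: 40.39 lb
  Quartz sand: 107.9 lb
Total batch = 254.9 lb; LOI loss = 4.907 lb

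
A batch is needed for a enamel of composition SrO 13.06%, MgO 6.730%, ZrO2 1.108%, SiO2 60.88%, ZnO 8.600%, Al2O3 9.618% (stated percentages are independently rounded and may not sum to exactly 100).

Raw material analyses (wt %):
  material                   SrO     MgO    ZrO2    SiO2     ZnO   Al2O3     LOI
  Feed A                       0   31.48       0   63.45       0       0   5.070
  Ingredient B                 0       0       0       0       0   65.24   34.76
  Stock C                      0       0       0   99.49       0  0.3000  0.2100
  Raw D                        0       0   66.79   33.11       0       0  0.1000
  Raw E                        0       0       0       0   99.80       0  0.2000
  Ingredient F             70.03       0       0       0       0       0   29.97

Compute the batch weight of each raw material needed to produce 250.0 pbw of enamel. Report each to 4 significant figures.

Rounding to four significant digits governs every mid-chain value as displayed. Full float precision is carried from start to finish; a single rounding finalizes each reported result — the derived quantities, including the totals, LOI, net glass mass, the yield, six oxide percentages, are computed from the weighed amounts on 250.0 pbw of glass at full float precision as quoted within problem or answer.
Target oxide masses per 250.0 pbw enamel:
  SrO: 13.06% × 250.0 = 32.65 pbw
  MgO: 6.730% × 250.0 = 16.82 pbw
  ZrO2: 1.108% × 250.0 = 2.770 pbw
  SiO2: 60.88% × 250.0 = 152.2 pbw
  ZnO: 8.600% × 250.0 = 21.50 pbw
  Al2O3: 9.618% × 250.0 = 24.04 pbw
Oxide-by-oxide audit applying the batch weights above, for the quoted basis mass (target by target, the sums agree net of answer rounding effects):
  SrO: 46.62·0.7003 = 32.65 pbw (target 32.65 pbw)
  MgO: 53.45·0.3148 = 16.83 pbw (target 16.82 pbw)
  ZrO2: 4.147·0.6679 = 2.770 pbw (target 2.770 pbw)
  SiO2: 53.45·0.6345 + 117.5·0.9949 + 4.147·0.3311 = 152.2 pbw (target 152.2 pbw)
  ZnO: 21.54·0.9980 = 21.50 pbw (target 21.50 pbw)
  Al2O3: 36.32·0.6524 + 117.5·0.003000 = 24.05 pbw (target 24.04 pbw)
Consistency of the glass mass: total charge less LOI = 250.0 pbw (per-oxide target masses sum to 250.0 pbw; the stated basis being 250.0 pbw — gaps are rounding artifacts).
Summing the batch: Σ batch = 279.6 pbw; Σ batch·LOI gives LOI loss = 29.60 pbw; as yield: glass ÷ batch → 89.41%.

Batch per 250.0 pbw enamel:
  Feed A: 53.45 pbw
  Ingredient B: 36.32 pbw
  Stock C: 117.5 pbw
  Raw D: 4.147 pbw
  Raw E: 21.54 pbw
  Ingredient F: 46.62 pbw
Total batch = 279.6 pbw; LOI loss = 29.60 pbw; yield = 89.41%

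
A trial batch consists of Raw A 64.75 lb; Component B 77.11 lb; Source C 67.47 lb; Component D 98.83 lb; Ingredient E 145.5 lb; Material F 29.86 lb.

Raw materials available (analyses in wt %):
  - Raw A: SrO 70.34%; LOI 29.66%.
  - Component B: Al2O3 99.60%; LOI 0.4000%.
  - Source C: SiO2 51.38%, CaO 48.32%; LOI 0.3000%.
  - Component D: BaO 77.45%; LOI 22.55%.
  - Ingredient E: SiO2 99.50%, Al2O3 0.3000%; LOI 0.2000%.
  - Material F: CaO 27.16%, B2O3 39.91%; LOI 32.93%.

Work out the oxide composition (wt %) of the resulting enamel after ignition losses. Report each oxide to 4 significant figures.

Rounding to four significant figures governs every working value as printed; every computation maintains full precision in all steps; every reported number includes exactly one rounding. All derived quantities are carried using the weight values for 431.4 lb of glass in full precision (LOI, totals, net glass mass, the yield, the six compositions), as given in the problem or answer text.
Delivered oxide masses:
  SiO2: 67.47·0.5138 + 145.5·0.9950 = 179.4 lb
  BaO: 98.83·0.7745 = 76.54 lb
  CaO: 67.47·0.4832 + 29.86·0.2716 = 40.71 lb
  Al2O3: 77.11·0.9960 + 145.5·0.003000 = 77.24 lb
  B2O3: 29.86·0.3991 = 11.92 lb
  SrO: 64.75·0.7034 = 45.55 lb
LOI: 64.75·0.2966 + 77.11·0.004000 + 67.47·0.003000 + 98.83·0.2255 + 145.5·0.002000 + 29.86·0.3293 = 52.13 lb
The glass mass, total less LOI, = 483.5 − 52.13 = 431.4 lb (the oxide masses sum to this)
percent share: oxide ÷ glass, ×100

Glass mass = 431.4 lb (batch 483.5 − LOI 52.13).
Composition: SiO2 41.60%, BaO 17.74%, CaO 9.437%, Al2O3 17.90%, B2O3 2.762%, SrO 10.56%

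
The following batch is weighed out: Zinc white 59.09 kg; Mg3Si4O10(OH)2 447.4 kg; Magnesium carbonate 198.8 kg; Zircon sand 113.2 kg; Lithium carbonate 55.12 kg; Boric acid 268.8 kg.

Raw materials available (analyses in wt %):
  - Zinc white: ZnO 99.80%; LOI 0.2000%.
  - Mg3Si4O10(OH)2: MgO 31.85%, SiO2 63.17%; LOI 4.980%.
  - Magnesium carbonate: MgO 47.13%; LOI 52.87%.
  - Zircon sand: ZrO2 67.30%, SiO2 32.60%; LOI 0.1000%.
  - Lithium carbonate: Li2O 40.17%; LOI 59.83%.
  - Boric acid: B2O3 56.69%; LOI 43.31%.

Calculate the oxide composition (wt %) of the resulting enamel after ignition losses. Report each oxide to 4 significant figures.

Each numeric step carries full float precision all the way through; intermediates are shown, with 4-significant-digit rounding, as written; each reported figure takes a single rounding. Derived quantities are recomputed in exact precision (totals, the six compositions, net glass mass, LOI, the yield) from the weighed amounts on 865.4 kg of glass, exactly as shown in the question or the answer.
Oxide masses out of the charge:
  MgO: 447.4·0.3185 + 198.8·0.4713 = 236.2 kg
  ZrO2: 113.2·0.6730 = 76.18 kg
  SiO2: 447.4·0.6317 + 113.2·0.3260 = 319.5 kg
  ZnO: 59.09·0.9980 = 58.97 kg
  B2O3: 268.8·0.5669 = 152.4 kg
  Li2O: 55.12·0.4017 = 22.14 kg
LOI: 59.09·0.002000 + 447.4·0.04980 + 198.8·0.5287 + 113.2·0.001000 + 55.12·0.5983 + 268.8·0.4331 = 277.0 kg
Glass mass = batch − LOI = 1142 − 277.0 = 865.4 kg (equal to the oxide-mass sum)
percent share: oxide ÷ glass, ×100

Glass mass = 865.4 kg (batch 1142 − LOI 277.0).
Composition: MgO 27.29%, ZrO2 8.803%, SiO2 36.92%, ZnO 6.814%, B2O3 17.61%, Li2O 2.559%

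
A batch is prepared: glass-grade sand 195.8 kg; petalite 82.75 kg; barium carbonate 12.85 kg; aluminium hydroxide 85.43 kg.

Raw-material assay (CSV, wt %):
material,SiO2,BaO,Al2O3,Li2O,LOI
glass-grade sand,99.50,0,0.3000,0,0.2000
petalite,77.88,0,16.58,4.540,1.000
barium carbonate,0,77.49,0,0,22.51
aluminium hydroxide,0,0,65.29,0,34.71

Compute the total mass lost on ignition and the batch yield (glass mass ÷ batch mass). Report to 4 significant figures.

LOI loss = 33.76 kg; glass = 343.1 kg; yield = 91.04%

Working values appear rounded to 4 significant figures alongside each step. The whole derivation carries full float precision through the solve. A single rounding yields every reported result — derived quantities, including the yield, net glass mass, the totals, the four compositions, LOI, are computed using the weight values at 343.1 kg of glass in full precision, as quoted within problem or answer.
Each material's LOI contribution:
  glass-grade sand: 195.8 × 0.002000 = 0.3916 kg
  petalite: 82.75 × 0.01000 = 0.8275 kg
  barium carbonate: 12.85 × 0.2251 = 2.893 kg
  aluminium hydroxide: 85.43 × 0.3471 = 29.65 kg
Total LOI = 33.76 kg
Glass = batch − LOI = 376.8 − 33.76 = 343.1 kg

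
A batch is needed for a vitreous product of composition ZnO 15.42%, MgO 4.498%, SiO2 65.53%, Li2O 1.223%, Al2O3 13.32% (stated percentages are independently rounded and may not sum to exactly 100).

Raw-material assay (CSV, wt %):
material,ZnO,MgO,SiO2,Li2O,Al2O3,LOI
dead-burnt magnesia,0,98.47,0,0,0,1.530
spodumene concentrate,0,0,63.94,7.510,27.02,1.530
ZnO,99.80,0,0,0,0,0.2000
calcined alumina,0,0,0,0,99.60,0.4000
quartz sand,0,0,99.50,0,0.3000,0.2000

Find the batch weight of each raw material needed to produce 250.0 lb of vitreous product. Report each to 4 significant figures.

Batch per 250.0 lb vitreous product:
  dead-burnt magnesia: 11.42 lb
  spodumene concentrate: 40.71 lb
  ZnO: 38.63 lb
  calcined alumina: 21.97 lb
  quartz sand: 138.5 lb
Total batch = 251.2 lb; LOI loss = 1.240 lb; yield = 99.51%

In-progress results are printed, with 4-significant-digit rounding, across the worked steps. Every computation holds full precision in all steps; each reported result is rounded once only — derived quantities (yield, the totals, five oxide percentages, ignition loss, glass mass) are re-derived from the batch weights on 250.0 lb of glass at full float precision, precisely as stated by problem or answer.
The oxide mass targets at 250.0 lb vitreous product:
  ZnO: 15.42% × 250.0 = 38.55 lb
  MgO: 4.498% × 250.0 = 11.24 lb
  SiO2: 65.53% × 250.0 = 163.8 lb
  Li2O: 1.223% × 250.0 = 3.058 lb
  Al2O3: 13.32% × 250.0 = 33.30 lb
Verifying the oxide balance working from each reported weight, at the basis given (every target is met by its sum net of answer rounding effects):
  ZnO: 38.63·0.9980 = 38.55 lb (target 38.55 lb)
  MgO: 11.42·0.9847 = 11.25 lb (target 11.24 lb)
  SiO2: 40.71·0.6394 + 138.5·0.9950 = 163.8 lb (target 163.8 lb)
  Li2O: 40.71·0.07510 = 3.057 lb (target 3.058 lb)
  Al2O3: 40.71·0.2702 + 21.97·0.9960 + 138.5·0.003000 = 33.30 lb (target 33.30 lb)
Auditing the glass mass value: net batch after ignition = 250.0 lb (per-oxide target masses sum to 250.0 lb; versus the stated basis of 250.0 lb — gaps are rounding artifacts).
Total batch = Σ batch = 251.2 lb; Σ batch·LOI gives LOI loss = 1.240 lb; yield, glass over the total, = 99.51%.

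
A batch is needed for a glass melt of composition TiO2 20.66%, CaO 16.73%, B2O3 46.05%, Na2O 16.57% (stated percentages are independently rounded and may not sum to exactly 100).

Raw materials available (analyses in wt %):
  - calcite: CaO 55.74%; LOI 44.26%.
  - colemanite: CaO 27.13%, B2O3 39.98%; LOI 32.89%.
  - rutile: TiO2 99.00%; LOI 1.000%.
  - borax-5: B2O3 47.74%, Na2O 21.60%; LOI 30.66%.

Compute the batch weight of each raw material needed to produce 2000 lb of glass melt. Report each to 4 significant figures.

Batch per 2000 lb glass melt:
  calcite: 370.7 lb
  colemanite: 471.6 lb
  rutile: 417.4 lb
  borax-5: 1534 lb
Total batch = 2794 lb; LOI loss = 793.7 lb; yield = 71.59%

All arithmetic runs at full precision all the way through. Intermediates are printed with 4-significant-figure rounding across the worked steps. Every reported number carries a single rounding. The derived quantities (the yield, four oxide percentages, net glass mass, totals, ignition loss) are computed from the weighed amounts on 2000 lb of glass at full precision, as they appear in problem or answer.
Target masses of each oxide per 2000 lb glass melt:
  TiO2: 20.66% × 2000 = 413.2 lb
  CaO: 16.73% × 2000 = 334.6 lb
  B2O3: 46.05% × 2000 = 921.0 lb
  Na2O: 16.57% × 2000 = 331.4 lb
Per-oxide balance check using the reported weights, versus the basis set out (delivered sums recover each target net of answer rounding effects):
  TiO2: 417.4·0.9900 = 413.2 lb (target 413.2 lb)
  CaO: 370.7·0.5574 + 471.6·0.2713 = 334.6 lb (target 334.6 lb)
  B2O3: 471.6·0.3998 + 1534·0.4774 = 920.9 lb (target 921.0 lb)
  Na2O: 1534·0.2160 = 331.3 lb (target 331.4 lb)
Glass-mass bookkeeping: Σ batch − LOI loss = 2000 lb (per-oxide target masses sum to 2000 lb; against the stated basis, 2000 lb — rounding explains the deltas).
Batch total: Σ batch = 2794 lb; LOI loss = Σ batch·LOI = 793.7 lb; the yield ratio, glass ÷ batch: 71.59%.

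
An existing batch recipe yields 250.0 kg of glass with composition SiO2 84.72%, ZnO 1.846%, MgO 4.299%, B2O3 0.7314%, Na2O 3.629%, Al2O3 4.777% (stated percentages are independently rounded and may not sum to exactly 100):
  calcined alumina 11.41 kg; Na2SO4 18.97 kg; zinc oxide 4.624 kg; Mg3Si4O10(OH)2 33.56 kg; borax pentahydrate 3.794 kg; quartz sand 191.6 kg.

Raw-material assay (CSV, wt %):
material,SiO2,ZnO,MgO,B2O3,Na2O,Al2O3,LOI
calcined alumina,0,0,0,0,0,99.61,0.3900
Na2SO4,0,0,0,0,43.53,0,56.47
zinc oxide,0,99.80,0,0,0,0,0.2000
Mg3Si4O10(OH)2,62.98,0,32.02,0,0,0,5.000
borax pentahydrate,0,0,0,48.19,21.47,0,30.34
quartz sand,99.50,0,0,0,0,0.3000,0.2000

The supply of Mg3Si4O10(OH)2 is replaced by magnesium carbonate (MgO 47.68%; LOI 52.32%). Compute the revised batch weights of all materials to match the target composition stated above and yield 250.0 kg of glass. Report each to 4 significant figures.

Intermediates are displayed rounded to four significant digits on the page — the working math keeps full precision from first step to last; exactly one rounding is applied to every reported result — the derived quantities are rebuilt at full precision (net glass mass, the totals, LOI, the yield, six oxide percentages) from the weighed amounts on 250.0 kg of glass exactly as shown in either problem or answer.
Oxide-by-oxide targets in 250.0 kg glass:
  SiO2: 84.72% × 250.0 = 211.8 kg
  ZnO: 1.846% × 250.0 = 4.615 kg
  MgO: 4.299% × 250.0 = 10.75 kg
  B2O3: 0.7314% × 250.0 = 1.829 kg
  Na2O: 3.629% × 250.0 = 9.072 kg
  Al2O3: 4.777% × 250.0 = 11.94 kg
Verifying the oxide balance from the weights as reported, relative to the basis at hand (delivered sums recover each target net of answer rounding effects):
  SiO2: 212.9·0.9950 = 211.8 kg (target 211.8 kg)
  ZnO: 4.624·0.9980 = 4.615 kg (target 4.615 kg)
  MgO: 22.54·0.4768 = 10.75 kg (target 10.75 kg)
  B2O3: 3.794·0.4819 = 1.828 kg (target 1.829 kg)
  Na2O: 18.97·0.4353 + 3.794·0.2147 = 9.072 kg (target 9.072 kg)
  Al2O3: 11.35·0.9961 + 212.9·0.003000 = 11.94 kg (target 11.94 kg)
Glass-mass closure: batch Σ − ignition loss = 250.0 kg (per-oxide target masses sum to 250.0 kg; with the basis standing at 250.0 kg — differing by rounding only).
Batch grand total — Σ batch = 274.2 kg; loss to ignition Σ batch·LOI = 24.14 kg; yield, glass over the total, = 91.20%.

Revised batch per 250.0 kg glass:
  calcined alumina: 11.35 kg
  Na2SO4: 18.97 kg
  zinc oxide: 4.624 kg
  magnesium carbonate: 22.54 kg
  borax pentahydrate: 3.794 kg
  quartz sand: 212.9 kg
Total batch = 274.2 kg; LOI loss = 24.14 kg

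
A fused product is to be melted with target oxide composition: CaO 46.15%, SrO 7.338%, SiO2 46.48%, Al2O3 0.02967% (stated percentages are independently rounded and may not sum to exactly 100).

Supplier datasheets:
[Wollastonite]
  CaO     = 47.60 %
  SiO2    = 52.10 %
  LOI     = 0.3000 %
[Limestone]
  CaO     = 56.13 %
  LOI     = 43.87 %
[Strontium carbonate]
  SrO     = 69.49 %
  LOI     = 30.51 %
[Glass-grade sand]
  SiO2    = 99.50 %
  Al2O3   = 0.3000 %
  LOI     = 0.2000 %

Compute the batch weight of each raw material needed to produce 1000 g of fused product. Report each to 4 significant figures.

Working values appear rounded off to 4 significant digits in the printout. Every computation carries exact precision at every stage — every reported figure takes a single rounding; all derived quantities (ignition loss, yield, the totals, four oxide percentages, glass mass) are recomputed in full float precision starting from the weights on 1000 g of glass, as set out in the question or the answer.
Per-oxide target masses for 1000 g fused product:
  CaO: 46.15% × 1000 = 461.5 g
  SrO: 7.338% × 1000 = 73.38 g
  SiO2: 46.48% × 1000 = 464.8 g
  Al2O3: 0.02967% × 1000 = 0.2967 g
Per-oxide balance check from the weights as reported, on the stated basis (target by target, the sums agree once rounding is allowed for):
  CaO: 703.3·0.4760 + 225.8·0.5613 = 461.5 g (target 461.5 g)
  SrO: 105.6·0.6949 = 73.38 g (target 73.38 g)
  SiO2: 703.3·0.5210 + 98.90·0.9950 = 464.8 g (target 464.8 g)
  Al2O3: 98.90·0.003000 = 0.2967 g (target 0.2967 g)
Auditing the glass mass value: whole batch net of LOI = 1000 g (the Σ of target masses is 1000 g; versus the stated basis of 1000 g — any gap is answer rounding).
Batch grand total — Σ batch = 1134 g; ignition loss, Σ(batch × LOI) = 133.6 g; yield: glass divided by total = 88.22%.

Batch per 1000 g fused product:
  Wollastonite: 703.3 g
  Limestone: 225.8 g
  Strontium carbonate: 105.6 g
  Glass-grade sand: 98.90 g
Total batch = 1134 g; LOI loss = 133.6 g; yield = 88.22%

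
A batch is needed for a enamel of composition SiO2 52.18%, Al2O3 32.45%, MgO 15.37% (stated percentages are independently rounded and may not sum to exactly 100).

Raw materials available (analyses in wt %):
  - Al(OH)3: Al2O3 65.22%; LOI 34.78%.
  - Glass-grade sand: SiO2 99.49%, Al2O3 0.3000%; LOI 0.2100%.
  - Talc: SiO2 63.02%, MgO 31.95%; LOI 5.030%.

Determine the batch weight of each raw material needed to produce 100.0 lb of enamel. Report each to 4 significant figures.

Batch per 100.0 lb enamel:
  Al(OH)3: 49.65 lb
  Glass-grade sand: 21.98 lb
  Talc: 48.11 lb
Total batch = 119.7 lb; LOI loss = 19.73 lb; yield = 83.52%

Each numeric step maintains full precision through every step — working values are printed (rounded to 4 significant figures) alongside each step; each reported number is rounded just once — the derived quantities, including yield, net glass mass, ignition loss, three oxide percentages, totals, are computed starting from the weights at 100.0 lb of glass in exact precision precisely as stated by problem or answer.
Target oxide masses per 100.0 lb enamel:
  SiO2: 52.18% × 100.0 = 52.18 lb
  Al2O3: 32.45% × 100.0 = 32.45 lb
  MgO: 15.37% × 100.0 = 15.37 lb
Oxide-by-oxide audit from the weights as reported, on the stated basis (each sum matches its target mass modulo rounding of the values):
  SiO2: 21.98·0.9949 + 48.11·0.6302 = 52.19 lb (target 52.18 lb)
  Al2O3: 49.65·0.6522 + 21.98·0.003000 = 32.45 lb (target 32.45 lb)
  MgO: 48.11·0.3195 = 15.37 lb (target 15.37 lb)
Consistency of the glass mass: Σ batch − LOI loss = 100.0 lb (the targets, summed, come to 100.0 lb; with the basis standing at 100.0 lb — rounding explains the deltas).
Total batch = Σ batch = 119.7 lb; LOI removed, Σ of batch·LOI: 19.73 lb; as yield: glass ÷ batch → 83.52%.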